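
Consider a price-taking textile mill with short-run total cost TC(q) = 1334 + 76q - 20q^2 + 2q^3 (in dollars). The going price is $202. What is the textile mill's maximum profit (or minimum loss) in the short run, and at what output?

AVC = 76 - 20q + 2q^2; min AVC = $26 at q = 5. Since P = $202 ≥ min AVC, the firm produces.
MC = 76 - 40q + 6q^2. Setting P = MC and taking the root on the rising branch gives q* = 9.
TR = 202·9 = 1818. TC = 1334 + 522 = 1856. Profit = 1818 − 1856 = -$38.
That loss of $38 beats the $1334 the firm would lose by shutting down; producing recovers $1296 of fixed cost.

Profit = -$38 at q = 9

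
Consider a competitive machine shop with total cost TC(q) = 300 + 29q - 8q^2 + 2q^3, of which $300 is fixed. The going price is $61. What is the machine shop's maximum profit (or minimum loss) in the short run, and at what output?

AVC = 29 - 8q + 2q^2; min AVC = $21 at q = 2. Since P = $61 ≥ min AVC, the firm produces.
With MC = 29 - 16q + 6q^2, P = MC on the upward-sloping part at q* = 4.
TR = 61·4 = 244. TC = 300 + 116 = 416. Profit = 244 − 416 = -$172.
By producing, the firm covers all variable cost plus $128 of fixed cost; shutting down would lose the full $300.

Profit = -$172 at q = 4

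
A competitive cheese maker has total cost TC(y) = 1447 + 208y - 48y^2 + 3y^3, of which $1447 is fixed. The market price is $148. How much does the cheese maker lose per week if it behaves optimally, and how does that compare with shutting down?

Profit = -$247 at y = 10

AVC = 208 - 48y + 3y^2 has its minimum $16 at y = 8; price $148 clears that bar, so the firm operates.
With MC = 208 - 96y + 9y^2, P = MC on the upward-sloping part at y* = 10.
TR = 148·10 = 1480. TC = 1447 + 280 = 1727. Profit = 1480 − 1727 = -$247.
Shutting down would mean losing the fixed cost of $1447, so operating at a loss of $247 is better by $1200.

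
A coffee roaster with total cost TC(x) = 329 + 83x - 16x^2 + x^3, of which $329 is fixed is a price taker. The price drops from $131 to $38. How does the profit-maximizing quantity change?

MC = 83 - 32x + 3x^2; the shutdown threshold is min AVC = $19 (at x = 8).
At P = $131 ≥ min AVC, set P = MC on the rising branch: x = 12.
At P = $38 ≥ min AVC, set P = MC: x = 9. The firm stays open but cuts output.

Output falls from 12 to 9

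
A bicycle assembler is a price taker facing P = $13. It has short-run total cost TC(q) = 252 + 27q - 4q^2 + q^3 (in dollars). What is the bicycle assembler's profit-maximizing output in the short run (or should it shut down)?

Variable cost is VC = 27q - 4q^2 + q^3, so AVC = VC/q = 27 - 4q + q^2 and MC = dTC/dq = 27 - 8q + 3q^2.
The AVC parabola has its vertex at q = 4/2 = 2, where AVC = 27 - 4·2 + 2^2 = $23.
P = $13 lies below min AVC = $23; no output level covers variable cost.
The firm minimizes its loss by shutting down and losing only its fixed cost of $252.

Shut down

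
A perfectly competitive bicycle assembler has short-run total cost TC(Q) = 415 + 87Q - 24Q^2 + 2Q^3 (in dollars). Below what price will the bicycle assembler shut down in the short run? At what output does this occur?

$15 per unit, at Q = 6

Short-run supply begins at min AVC. From VC = 87Q - 24Q^2 + 2Q^3, AVC = 87 - 24Q + 2Q^2.
dAVC/dQ = -24 + 4Q = 0 gives Q = 6. min AVC = 87 - 24·6 + 2·6^2 = 15.
So the shutdown price is $15.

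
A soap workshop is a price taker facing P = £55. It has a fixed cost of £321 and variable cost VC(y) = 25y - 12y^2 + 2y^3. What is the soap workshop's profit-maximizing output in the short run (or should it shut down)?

Variable cost is VC = 25y - 12y^2 + 2y^3, so AVC = VC/y = 25 - 12y + 2y^2 and MC = dTC/dy = 25 - 24y + 6y^2.
AVC is minimized where dAVC/dy = -12 + 4y = 0, at y = 3; min AVC = 25 - 12·3 + 2·3^2 = £7.
P = £55 exceeds min AVC = £7, so the firm stays open.
Set P = MC: 55 = 25 - 24y + 6y^2 → -30 - 24y + 6y^2 = 0. The roots are y = -1 and y = 5; the profit-maximizing output is on the rising part of MC, so y* = 5.
Check: AVC at y = 5 is £15 ≤ P, so revenue covers variable cost.
Profit = P·y − TC = 55·5 − 396 = -£121, a loss, but smaller than the £321 fixed cost the firm would lose by shutting down.

Produce at y = 5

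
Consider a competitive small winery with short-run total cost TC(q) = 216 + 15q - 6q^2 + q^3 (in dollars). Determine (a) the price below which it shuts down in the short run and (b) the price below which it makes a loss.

AVC = 15 - 6q + q^2; minimized at q = 3, giving min AVC = $6. That is the shutdown price.
ATC = 216/q + 15 - 6q + q^2. Setting dATC/dq = −216/q^2 − 6 + 2q = 0 gives q = 6 (since 2·6^3 − 6·6^2 = 216).
min ATC = 216/6 + 15 − 6·6 + 6^2 = $51. That is the break-even price.
For $6 ≤ P < $51 the firm produces at a loss; below $6 it shuts down.

Shutdown price = $6; break-even price = $51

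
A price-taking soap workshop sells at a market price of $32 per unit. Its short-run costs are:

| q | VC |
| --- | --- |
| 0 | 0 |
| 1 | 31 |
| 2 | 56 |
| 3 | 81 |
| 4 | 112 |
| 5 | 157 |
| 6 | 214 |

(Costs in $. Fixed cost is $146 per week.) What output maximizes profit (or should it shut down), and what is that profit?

q = 4; profit = -$130

Compute π = P·q − TC at each output: q=0: -146; q=1: -145; q=2: -138; q=3: -131; q=4: -130; q=5: -143; q=6: -168.
Profit is maximized at q = 4. AVC there is 112/4 = $28 ≤ P, so producing beats shutting down (which would give -$146).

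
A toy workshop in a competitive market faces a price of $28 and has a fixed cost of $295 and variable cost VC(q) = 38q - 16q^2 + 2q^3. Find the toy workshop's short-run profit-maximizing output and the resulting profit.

AVC = 38 - 16q + 2q^2; min AVC = $6 at q = 4. Since P = $28 ≥ min AVC, the firm produces.
MC = 38 - 32q + 6q^2. Setting P = MC and taking the root on the rising branch gives q* = 5.
TR = 28·5 = 140. TC = 295 + 40 = 335. Profit = 140 − 335 = -$195.
Shutting down would mean losing the fixed cost of $295, so operating at a loss of $195 is better by $100.

Profit = -$195 at q = 5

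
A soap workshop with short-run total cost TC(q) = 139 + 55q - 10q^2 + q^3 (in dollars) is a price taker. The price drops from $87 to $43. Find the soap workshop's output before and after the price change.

AVC = 55 - 10q + q^2, minimized at q = 5 where min AVC = $30. MC = 55 - 20q + 3q^2.
With P = $87 above the shutdown price, P = MC gives q = 8.
At P = $43 ≥ min AVC, set P = MC: q = 6. The firm stays open but cuts output.

Output falls from 8 to 6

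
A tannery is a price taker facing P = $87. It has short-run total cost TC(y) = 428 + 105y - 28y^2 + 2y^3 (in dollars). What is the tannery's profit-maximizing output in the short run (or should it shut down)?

Variable cost is VC = 105y - 28y^2 + 2y^3, so AVC = VC/y = 105 - 28y + 2y^2 and MC = dTC/dy = 105 - 56y + 6y^2.
AVC hits its minimum where MC = AVC, at y = 7, giving min AVC = 105 - 28·7 + 2·7^2 = $7.
P = $87 exceeds min AVC = $7, so the firm stays open.
Set P = MC: 87 = 105 - 56y + 6y^2 → 18 - 56y + 6y^2 = 0. The roots are y = 1/3 and y = 9; the profit-maximizing output is on the rising part of MC, so y* = 9.
Check: AVC at y = 9 is $15 ≤ P, so revenue covers variable cost.
Profit = P·y − TC = 87·9 − 563 = $220.

Produce at y = 9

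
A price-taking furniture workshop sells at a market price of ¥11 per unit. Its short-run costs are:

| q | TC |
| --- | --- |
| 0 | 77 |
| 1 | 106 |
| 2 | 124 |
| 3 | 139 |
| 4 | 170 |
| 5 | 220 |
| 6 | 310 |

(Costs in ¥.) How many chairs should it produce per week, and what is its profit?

q = 0 (shut down); profit = -¥77

Tabulate TR − TC: q=0: -77; q=1: -95; q=2: -102; q=3: -106; q=4: -126; q=5: -165; q=6: -244.
Profit is highest at q = 0. Equivalently, the lowest AVC in the table is 62/3 ≈ ¥20.67 at q = 3, and P = ¥11 falls below it — price never covers variable cost, so the firm shuts down and loses only its fixed cost.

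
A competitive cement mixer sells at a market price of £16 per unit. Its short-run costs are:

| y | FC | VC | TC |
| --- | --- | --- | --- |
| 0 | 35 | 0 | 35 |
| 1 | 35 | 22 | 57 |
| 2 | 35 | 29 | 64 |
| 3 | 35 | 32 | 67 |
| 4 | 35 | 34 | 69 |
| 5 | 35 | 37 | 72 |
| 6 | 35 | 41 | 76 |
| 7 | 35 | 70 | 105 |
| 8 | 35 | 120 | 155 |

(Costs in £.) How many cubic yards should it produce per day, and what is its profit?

Profit at each row (π = 16y − TC): y=0: -35; y=1: -41; y=2: -32; y=3: -19; y=4: -5; y=5: 8; y=6: 20; y=7: 7; y=8: -27.
Profit is maximized at y = 6. AVC there is 41/6 = £6.83 ≤ P, so producing beats shutting down (which would give -£35).

y = 6; profit = £20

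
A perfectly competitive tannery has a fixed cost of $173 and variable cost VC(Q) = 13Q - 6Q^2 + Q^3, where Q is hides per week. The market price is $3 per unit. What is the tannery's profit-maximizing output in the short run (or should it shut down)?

Variable cost is VC = 13Q - 6Q^2 + Q^3, so AVC = VC/Q = 13 - 6Q + Q^2 and MC = dTC/dQ = 13 - 12Q + 3Q^2.
AVC hits its minimum where MC = AVC, at Q = 3, giving min AVC = 13 - 6·3 + 3^2 = $4.
Since P = $3 < min AVC = $4, price fails to cover variable cost at any output.
Best response: produce nothing and absorb the $173 fixed cost.

Shut down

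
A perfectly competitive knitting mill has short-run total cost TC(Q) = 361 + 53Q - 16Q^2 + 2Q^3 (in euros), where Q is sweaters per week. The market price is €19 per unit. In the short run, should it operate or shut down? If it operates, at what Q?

Shut down

From TC, MC = TC'(Q) = 53 - 32Q + 6Q^2 and AVC = VC/Q = 53 - 16Q + 2Q^2.
The AVC parabola has its vertex at Q = 16/4 = 4, where AVC = 53 - 16·4 + 2·4^2 = €21.
Since P = €19 < min AVC = €21, price fails to cover variable cost at any output.
Best response: produce nothing and absorb the €361 fixed cost.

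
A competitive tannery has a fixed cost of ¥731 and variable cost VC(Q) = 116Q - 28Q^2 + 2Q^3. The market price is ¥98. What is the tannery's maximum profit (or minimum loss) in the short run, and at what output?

AVC = 116 - 28Q + 2Q^2; min AVC = ¥18 at Q = 7. Since P = ¥98 ≥ min AVC, the firm produces.
With MC = 116 - 56Q + 6Q^2, P = MC on the upward-sloping part at Q* = 9.
TR = 98·9 = 882. TC = 731 + 234 = 965. Profit = 882 − 965 = -¥83.
Shutting down would mean losing the fixed cost of ¥731, so operating at a loss of ¥83 is better by ¥648.

Profit = -¥83 at Q = 9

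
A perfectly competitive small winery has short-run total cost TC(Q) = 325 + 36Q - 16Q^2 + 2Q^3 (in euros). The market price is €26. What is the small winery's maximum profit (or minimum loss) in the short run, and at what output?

Profit = -€225 at Q = 5

AVC = 36 - 16Q + 2Q^2; min AVC = €4 at Q = 4. Since P = €26 ≥ min AVC, the firm produces.
MC = 36 - 32Q + 6Q^2. Setting P = MC and taking the root on the rising branch gives Q* = 5.
TR = 26·5 = 130. TC = 325 + 30 = 355. Profit = 130 − 355 = -€225.
That loss of €225 beats the €325 the firm would lose by shutting down; producing recovers €100 of fixed cost.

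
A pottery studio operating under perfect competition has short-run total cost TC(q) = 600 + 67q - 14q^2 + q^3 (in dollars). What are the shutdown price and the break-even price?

Shutdown price = min AVC. AVC = 67 - 14q + q^2, with vertex at q = 7 and minimum $18.
ATC = 600/q + 67 - 14q + q^2. Setting dATC/dq = −600/q^2 − 14 + 2q = 0 gives q = 10 (since 2·10^3 − 14·10^2 = 600).
min ATC = 600/10 + 67 − 14·10 + 10^2 = $87. That is the break-even price.
For $18 ≤ P < $87 the firm produces at a loss; below $18 it shuts down.

Shutdown price = $18; break-even price = $87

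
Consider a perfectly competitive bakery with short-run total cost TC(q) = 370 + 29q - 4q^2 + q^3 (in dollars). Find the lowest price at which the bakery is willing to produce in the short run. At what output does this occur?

$25 per unit, at q = 2

The firm shuts down when price falls below the minimum of average variable cost. AVC = VC/q = 29 - 4q + q^2.
dAVC/dq = -4 + 2q = 0 gives q = 2. min AVC = 29 - 4·2 + 2^2 = 25.
So the shutdown price is $25.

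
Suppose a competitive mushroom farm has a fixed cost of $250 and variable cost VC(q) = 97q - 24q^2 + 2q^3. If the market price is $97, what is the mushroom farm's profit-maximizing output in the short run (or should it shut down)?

From TC, MC = TC'(q) = 97 - 48q + 6q^2 and AVC = VC/q = 97 - 24q + 2q^2.
AVC hits its minimum where MC = AVC, at q = 6, giving min AVC = 97 - 24·6 + 2·6^2 = $25.
P = $97 exceeds min AVC = $25, so the firm stays open.
Solving P = MC: -48q + 6q^2 = 0 ⇒ q = 0 or 8. On the upward-sloping branch, q* = 8.
Check: AVC at q = 8 is $33 ≤ P, so revenue covers variable cost.
Profit = P·q − TC = 97·8 − 514 = $262.

Produce at q = 8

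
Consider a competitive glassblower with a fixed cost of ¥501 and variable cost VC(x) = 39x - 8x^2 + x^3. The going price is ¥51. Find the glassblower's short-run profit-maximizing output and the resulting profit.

Profit = -¥357 at x = 6

AVC = 39 - 8x + x^2; min AVC = ¥23 at x = 4. Since P = ¥51 ≥ min AVC, the firm produces.
MC = 39 - 16x + 3x^2. Setting P = MC and taking the root on the rising branch gives x* = 6.
TR = 51·6 = 306. TC = 501 + 162 = 663. Profit = 306 − 663 = -¥357.
That loss of ¥357 beats the ¥501 the firm would lose by shutting down; producing recovers ¥144 of fixed cost.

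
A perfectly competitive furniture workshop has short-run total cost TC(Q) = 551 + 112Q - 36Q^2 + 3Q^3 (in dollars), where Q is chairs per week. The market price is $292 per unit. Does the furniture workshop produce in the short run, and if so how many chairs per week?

Strip out fixed cost: VC = 112Q - 36Q^2 + 3Q^3. Then AVC = 112 - 36Q + 3Q^2 and MC = 112 - 72Q + 9Q^2.
The AVC parabola has its vertex at Q = 36/6 = 6, where AVC = 112 - 36·6 + 3·6^2 = $4.
Because $292 ≥ $4, revenue can cover variable cost; the firm operates.
Solving P = MC: -180 - 72Q + 9Q^2 = 0 ⇒ Q = -2 or 10. On the upward-sloping branch, Q* = 10.
Check: AVC at Q = 10 is $52 ≤ P, so revenue covers variable cost.
Profit = P·Q − TC = 292·10 − 1071 = $1849.

Produce at Q = 10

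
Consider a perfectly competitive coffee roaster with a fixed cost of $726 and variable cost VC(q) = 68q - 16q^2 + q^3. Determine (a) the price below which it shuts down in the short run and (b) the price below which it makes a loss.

Shutdown price = $4; break-even price = $79

AVC = 68 - 16q + q^2; minimized at q = 8, giving min AVC = $4. That is the shutdown price.
ATC = 726/q + 68 - 16q + q^2. Setting dATC/dq = −726/q^2 − 16 + 2q = 0 gives q = 11 (since 2·11^3 − 16·11^2 = 726).
min ATC = 726/11 + 68 − 16·11 + 11^2 = $79. That is the break-even price.
Between these two prices the firm operates at a loss; above $79 it earns a profit.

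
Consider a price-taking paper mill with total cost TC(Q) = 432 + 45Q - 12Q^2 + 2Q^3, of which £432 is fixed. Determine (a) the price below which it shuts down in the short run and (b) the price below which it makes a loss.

Shutdown price = min AVC. AVC = 45 - 12Q + 2Q^2, with vertex at Q = 3 and minimum £27.
ATC = 432/Q + 45 - 12Q + 2Q^2. Setting dATC/dQ = −432/Q^2 − 12 + 4Q = 0 gives Q = 6 (since 4·6^3 − 12·6^2 = 432).
min ATC = 432/6 + 45 − 12·6 + 2·6^2 = £117. That is the break-even price.
For £27 ≤ P < £117 the firm produces at a loss; below £27 it shuts down.

Shutdown price = £27; break-even price = £117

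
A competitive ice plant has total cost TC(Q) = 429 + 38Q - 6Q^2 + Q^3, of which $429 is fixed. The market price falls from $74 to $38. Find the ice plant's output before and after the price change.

MC = 38 - 12Q + 3Q^2; the shutdown threshold is min AVC = $29 (at Q = 3).
With P = $74 above the shutdown price, P = MC gives Q = 6.
At P = $38 ≥ min AVC, set P = MC: Q = 4. The firm stays open but cuts output.

Output falls from 6 to 4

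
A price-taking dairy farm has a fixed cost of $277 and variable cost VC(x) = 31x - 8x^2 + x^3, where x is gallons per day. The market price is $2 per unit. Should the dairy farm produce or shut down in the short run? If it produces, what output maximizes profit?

Variable cost is VC = 31x - 8x^2 + x^3, so AVC = VC/x = 31 - 8x + x^2 and MC = dTC/dx = 31 - 16x + 3x^2.
AVC is minimized where dAVC/dx = -8 + 2x = 0, at x = 4; min AVC = 31 - 8·4 + 4^2 = $15.
Since P = $2 < min AVC = $15, price fails to cover variable cost at any output.
Best response: produce nothing and absorb the $277 fixed cost.

Shut down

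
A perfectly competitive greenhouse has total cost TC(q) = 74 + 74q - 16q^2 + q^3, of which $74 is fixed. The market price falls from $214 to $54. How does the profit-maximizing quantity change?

Output falls from 14 to 10

AVC = 74 - 16q + q^2, minimized at q = 8 where min AVC = $10. MC = 74 - 32q + 3q^2.
With P = $214 above the shutdown price, P = MC gives q = 14.
At P = $54 ≥ min AVC, set P = MC: q = 10. The firm stays open but cuts output.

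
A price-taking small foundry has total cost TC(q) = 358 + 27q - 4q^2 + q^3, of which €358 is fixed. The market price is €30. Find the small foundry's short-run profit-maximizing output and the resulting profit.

Profit = -€340 at q = 3

AVC = 27 - 4q + q^2 has its minimum €23 at q = 2; price €30 clears that bar, so the firm operates.
MC = 27 - 8q + 3q^2. Setting P = MC and taking the root on the rising branch gives q* = 3.
TR = 30·3 = 90. TC = 358 + 72 = 430. Profit = 90 − 430 = -€340.
Shutting down would mean losing the fixed cost of €358, so operating at a loss of €340 is better by €18.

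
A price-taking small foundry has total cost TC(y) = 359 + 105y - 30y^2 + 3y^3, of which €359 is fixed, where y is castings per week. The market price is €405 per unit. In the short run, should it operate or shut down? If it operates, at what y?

Produce at y = 10

Strip out fixed cost: VC = 105y - 30y^2 + 3y^3. Then AVC = 105 - 30y + 3y^2 and MC = 105 - 60y + 9y^2.
AVC hits its minimum where MC = AVC, at y = 5, giving min AVC = 105 - 30·5 + 3·5^2 = €30.
Since P = €405 ≥ min AVC = €30, price covers variable cost and the firm should produce.
P = MC gives -300 - 60y + 9y^2 = 0, with roots -10/3 and 10. Take the larger (rising MC): y* = 10.
Check: AVC at y = 10 is €105 ≤ P, so revenue covers variable cost.
Profit = P·y − TC = 405·10 − 1409 = €2641.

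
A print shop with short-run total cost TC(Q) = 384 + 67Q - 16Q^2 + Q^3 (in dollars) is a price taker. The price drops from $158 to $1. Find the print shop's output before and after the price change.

AVC = 67 - 16Q + Q^2, minimized at Q = 8 where min AVC = $3. MC = 67 - 32Q + 3Q^2.
At P = $158 ≥ min AVC, set P = MC on the rising branch: Q = 13.
At P = $1 < min AVC = $3, price no longer covers variable cost at any output, so the firm shuts down: Q = 0.

Output falls from 13 to 0 (the firm shuts down)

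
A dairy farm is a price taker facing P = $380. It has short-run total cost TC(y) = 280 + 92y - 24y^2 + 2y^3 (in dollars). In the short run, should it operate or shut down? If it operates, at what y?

Variable cost is VC = 92y - 24y^2 + 2y^3, so AVC = VC/y = 92 - 24y + 2y^2 and MC = dTC/dy = 92 - 48y + 6y^2.
The AVC parabola has its vertex at y = 24/4 = 6, where AVC = 92 - 24·6 + 2·6^2 = $20.
Since P = $380 ≥ min AVC = $20, price covers variable cost and the firm should produce.
P = MC gives -288 - 48y + 6y^2 = 0, with roots -4 and 12. Take the larger (rising MC): y* = 12.
Check: AVC at y = 12 is $92 ≤ P, so revenue covers variable cost.
Profit = P·y − TC = 380·12 − 1384 = $3176.

Produce at y = 12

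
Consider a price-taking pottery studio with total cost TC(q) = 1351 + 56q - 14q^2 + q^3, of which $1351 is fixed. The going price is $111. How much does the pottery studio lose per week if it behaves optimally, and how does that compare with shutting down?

Profit = -$383 at q = 11

AVC = 56 - 14q + q^2 has its minimum $7 at q = 7; price $111 clears that bar, so the firm operates.
MC = 56 - 28q + 3q^2. Setting P = MC and taking the root on the rising branch gives q* = 11.
TR = 111·11 = 1221. TC = 1351 + 253 = 1604. Profit = 1221 − 1604 = -$383.
By producing, the firm covers all variable cost plus $968 of fixed cost; shutting down would lose the full $1351.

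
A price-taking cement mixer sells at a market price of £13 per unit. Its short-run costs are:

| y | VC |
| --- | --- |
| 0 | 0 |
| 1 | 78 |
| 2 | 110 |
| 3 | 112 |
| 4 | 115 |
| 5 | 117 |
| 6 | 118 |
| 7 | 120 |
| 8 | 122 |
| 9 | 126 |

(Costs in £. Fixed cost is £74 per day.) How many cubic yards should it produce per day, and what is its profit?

y = 0 (shut down); profit = -£74

Tabulate TR − TC: y=0: -74; y=1: -139; y=2: -158; y=3: -147; y=4: -137; y=5: -126; y=6: -114; y=7: -103; y=8: -92; y=9: -83.
Profit is highest at y = 0. Equivalently, the lowest AVC in the table is 126/9 ≈ £14 at y = 9, and P = £13 falls below it — price never covers variable cost, so the firm shuts down and loses only its fixed cost.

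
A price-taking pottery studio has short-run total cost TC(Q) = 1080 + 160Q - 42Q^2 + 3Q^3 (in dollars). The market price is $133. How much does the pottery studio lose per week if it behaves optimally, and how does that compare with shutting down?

Profit = -$108 at Q = 9

AVC = 160 - 42Q + 3Q^2 has its minimum $13 at Q = 7; price $133 clears that bar, so the firm operates.
MC = 160 - 84Q + 9Q^2. Setting P = MC and taking the root on the rising branch gives Q* = 9.
TR = 133·9 = 1197. TC = 1080 + 225 = 1305. Profit = 1197 − 1305 = -$108.
Shutting down would mean losing the fixed cost of $1080, so operating at a loss of $108 is better by $972.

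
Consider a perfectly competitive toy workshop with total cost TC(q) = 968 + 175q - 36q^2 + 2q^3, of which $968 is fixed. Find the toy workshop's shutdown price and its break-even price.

Shutdown price = $13; break-even price = $109

AVC = 175 - 36q + 2q^2; minimized at q = 9, giving min AVC = $13. That is the shutdown price.
ATC = 968/q + 175 - 36q + 2q^2. Setting dATC/dq = −968/q^2 − 36 + 4q = 0 gives q = 11 (since 4·11^3 − 36·11^2 = 968).
min ATC = 968/11 + 175 − 36·11 + 2·11^2 = $109. That is the break-even price.
Between these two prices the firm operates at a loss; above $109 it earns a profit.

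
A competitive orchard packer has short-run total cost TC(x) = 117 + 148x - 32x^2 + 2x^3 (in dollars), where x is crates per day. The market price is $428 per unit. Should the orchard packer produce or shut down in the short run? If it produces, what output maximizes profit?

From TC, MC = TC'(x) = 148 - 64x + 6x^2 and AVC = VC/x = 148 - 32x + 2x^2.
The AVC parabola has its vertex at x = 32/4 = 8, where AVC = 148 - 32·8 + 2·8^2 = $20.
Since P = $428 ≥ min AVC = $20, price covers variable cost and the firm should produce.
Solving P = MC: -280 - 64x + 6x^2 = 0 ⇒ x = -10/3 or 14. On the upward-sloping branch, x* = 14.
Check: AVC at x = 14 is $92 ≤ P, so revenue covers variable cost.
Profit = P·x − TC = 428·14 − 1405 = $4587.

Produce at x = 14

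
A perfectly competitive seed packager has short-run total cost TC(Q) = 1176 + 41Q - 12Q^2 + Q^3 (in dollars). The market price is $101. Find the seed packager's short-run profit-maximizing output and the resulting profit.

Profit = -$376 at Q = 10

AVC = 41 - 12Q + Q^2 has its minimum $5 at Q = 6; price $101 clears that bar, so the firm operates.
MC = 41 - 24Q + 3Q^2. Setting P = MC and taking the root on the rising branch gives Q* = 10.
TR = 101·10 = 1010. TC = 1176 + 210 = 1386. Profit = 1010 − 1386 = -$376.
Shutting down would mean losing the fixed cost of $1176, so operating at a loss of $376 is better by $800.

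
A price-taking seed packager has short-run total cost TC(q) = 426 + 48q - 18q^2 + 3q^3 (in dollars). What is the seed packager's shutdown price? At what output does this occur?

$21 per unit, at q = 3

The firm shuts down when price falls below the minimum of average variable cost. AVC = VC/q = 48 - 18q + 3q^2.
dAVC/dq = -18 + 6q = 0 gives q = 3. min AVC = 48 - 18·3 + 3·3^2 = 21.
The firm shuts down for any P below $21.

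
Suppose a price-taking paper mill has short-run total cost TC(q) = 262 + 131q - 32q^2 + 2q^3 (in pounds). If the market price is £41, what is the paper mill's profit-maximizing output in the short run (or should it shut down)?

Produce at q = 9

From TC, MC = TC'(q) = 131 - 64q + 6q^2 and AVC = VC/q = 131 - 32q + 2q^2.
The AVC parabola has its vertex at q = 32/4 = 8, where AVC = 131 - 32·8 + 2·8^2 = £3.
P = £41 exceeds min AVC = £3, so the firm stays open.
P = MC gives 90 - 64q + 6q^2 = 0, with roots 5/3 and 9. Take the larger (rising MC): q* = 9.
Check: AVC at q = 9 is £5 ≤ P, so revenue covers variable cost.
Profit = P·q − TC = 41·9 − 307 = £62.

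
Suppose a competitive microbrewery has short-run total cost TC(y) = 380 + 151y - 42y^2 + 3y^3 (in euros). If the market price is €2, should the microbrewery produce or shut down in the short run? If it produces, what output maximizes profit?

From TC, MC = TC'(y) = 151 - 84y + 9y^2 and AVC = VC/y = 151 - 42y + 3y^2.
AVC is minimized where dAVC/dy = -42 + 6y = 0, at y = 7; min AVC = 151 - 42·7 + 3·7^2 = €4.
Since P = €2 < min AVC = €4, price fails to cover variable cost at any output.
The firm minimizes its loss by shutting down and losing only its fixed cost of €380.

Shut down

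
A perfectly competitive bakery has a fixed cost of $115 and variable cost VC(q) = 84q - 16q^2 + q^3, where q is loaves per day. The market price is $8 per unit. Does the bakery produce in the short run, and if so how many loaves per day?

Shut down

Variable cost is VC = 84q - 16q^2 + q^3, so AVC = VC/q = 84 - 16q + q^2 and MC = dTC/dq = 84 - 32q + 3q^2.
AVC is minimized where dAVC/dq = -16 + 2q = 0, at q = 8; min AVC = 84 - 16·8 + 8^2 = $20.
P = $8 lies below min AVC = $20; no output level covers variable cost.
The firm minimizes its loss by shutting down and losing only its fixed cost of $115.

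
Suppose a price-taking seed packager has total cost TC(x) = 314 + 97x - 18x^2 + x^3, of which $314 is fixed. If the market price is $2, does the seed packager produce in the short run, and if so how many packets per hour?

Strip out fixed cost: VC = 97x - 18x^2 + x^3. Then AVC = 97 - 18x + x^2 and MC = 97 - 36x + 3x^2.
AVC hits its minimum where MC = AVC, at x = 9, giving min AVC = 97 - 18·9 + 9^2 = $16.
With P < min AVC ($2 < $16), every unit sold adds to the loss.
The firm minimizes its loss by shutting down and losing only its fixed cost of $314.

Shut down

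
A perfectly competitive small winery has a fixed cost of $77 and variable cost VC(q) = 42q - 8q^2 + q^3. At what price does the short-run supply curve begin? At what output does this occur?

$26 per unit, at q = 4

The firm shuts down when price falls below the minimum of average variable cost. AVC = VC/q = 42 - 8q + q^2.
dAVC/dq = -8 + 2q = 0 gives q = 4. min AVC = 42 - 8·4 + 4^2 = 26.
For P < $26 the firm produces nothing.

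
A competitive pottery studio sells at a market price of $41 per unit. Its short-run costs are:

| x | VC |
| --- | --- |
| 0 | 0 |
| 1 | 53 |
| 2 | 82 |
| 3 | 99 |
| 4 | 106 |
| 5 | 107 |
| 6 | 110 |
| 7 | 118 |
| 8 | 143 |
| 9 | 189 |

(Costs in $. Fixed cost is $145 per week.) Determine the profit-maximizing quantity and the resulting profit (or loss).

x = 8; profit = $40

Profit at each row (π = 41x − TC): x=0: -145; x=1: -157; x=2: -145; x=3: -121; x=4: -87; x=5: -47; x=6: -9; x=7: 24; x=8: 40; x=9: 35.
Profit is maximized at x = 8. AVC there is 143/8 = $17.88 ≤ P, so producing beats shutting down (which would give -$145).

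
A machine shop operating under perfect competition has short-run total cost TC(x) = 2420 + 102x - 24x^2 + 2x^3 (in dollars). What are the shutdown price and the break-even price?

Shutdown price = min AVC. AVC = 102 - 24x + 2x^2, with vertex at x = 6 and minimum $30.
ATC = 2420/x + 102 - 24x + 2x^2. Setting dATC/dx = −2420/x^2 − 24 + 4x = 0 gives x = 11 (since 4·11^3 − 24·11^2 = 2420).
min ATC = 2420/11 + 102 − 24·11 + 2·11^2 = $300. That is the break-even price.
Between these two prices the firm operates at a loss; above $300 it earns a profit.

Shutdown price = $30; break-even price = $300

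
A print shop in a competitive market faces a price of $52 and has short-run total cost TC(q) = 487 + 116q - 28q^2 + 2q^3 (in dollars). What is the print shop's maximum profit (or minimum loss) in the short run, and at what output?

Profit = -$231 at q = 8

AVC = 116 - 28q + 2q^2; min AVC = $18 at q = 7. Since P = $52 ≥ min AVC, the firm produces.
With MC = 116 - 56q + 6q^2, P = MC on the upward-sloping part at q* = 8.
TR = 52·8 = 416. TC = 487 + 160 = 647. Profit = 416 − 647 = -$231.
Shutting down would mean losing the fixed cost of $487, so operating at a loss of $231 is better by $256.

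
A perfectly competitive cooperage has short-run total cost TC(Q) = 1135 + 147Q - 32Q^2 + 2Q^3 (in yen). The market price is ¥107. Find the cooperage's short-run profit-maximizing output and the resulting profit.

Profit = -¥335 at Q = 10

AVC = 147 - 32Q + 2Q^2; min AVC = ¥19 at Q = 8. Since P = ¥107 ≥ min AVC, the firm produces.
With MC = 147 - 64Q + 6Q^2, P = MC on the upward-sloping part at Q* = 10.
TR = 107·10 = 1070. TC = 1135 + 270 = 1405. Profit = 1070 − 1405 = -¥335.
By producing, the firm covers all variable cost plus ¥800 of fixed cost; shutting down would lose the full ¥1135.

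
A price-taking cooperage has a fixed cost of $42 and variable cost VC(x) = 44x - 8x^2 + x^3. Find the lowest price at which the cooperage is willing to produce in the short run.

Short-run supply begins at min AVC. From VC = 44x - 8x^2 + x^3, AVC = 44 - 8x + x^2.
At the minimum of AVC, MC = AVC. MC = 44 - 16x + 3x^2; setting MC = AVC gives 2x^2 - 8x = 0, so x = 4. min AVC = 28.
For P < $28 the firm produces nothing.

$28 per unit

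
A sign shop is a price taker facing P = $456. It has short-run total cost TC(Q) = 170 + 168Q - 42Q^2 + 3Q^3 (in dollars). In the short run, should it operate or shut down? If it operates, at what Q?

Strip out fixed cost: VC = 168Q - 42Q^2 + 3Q^3. Then AVC = 168 - 42Q + 3Q^2 and MC = 168 - 84Q + 9Q^2.
AVC hits its minimum where MC = AVC, at Q = 7, giving min AVC = 168 - 42·7 + 3·7^2 = $21.
Since P = $456 ≥ min AVC = $21, price covers variable cost and the firm should produce.
P = MC gives -288 - 84Q + 9Q^2 = 0, with roots -8/3 and 12. Take the larger (rising MC): Q* = 12.
Check: AVC at Q = 12 is $96 ≤ P, so revenue covers variable cost.
Profit = P·Q − TC = 456·12 − 1322 = $4150.

Produce at Q = 12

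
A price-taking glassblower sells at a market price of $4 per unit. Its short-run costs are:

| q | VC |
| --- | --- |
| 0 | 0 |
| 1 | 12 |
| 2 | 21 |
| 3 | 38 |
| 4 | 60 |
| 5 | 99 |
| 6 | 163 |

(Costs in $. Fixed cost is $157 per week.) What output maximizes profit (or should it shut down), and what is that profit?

Tabulate TR − TC: q=0: -157; q=1: -165; q=2: -170; q=3: -183; q=4: -201; q=5: -236; q=6: -296.
Profit is highest at q = 0. Equivalently, the lowest AVC in the table is 21/2 ≈ $10.50 at q = 2, and P = $4 falls below it — price never covers variable cost, so the firm shuts down and loses only its fixed cost.

q = 0 (shut down); profit = -$157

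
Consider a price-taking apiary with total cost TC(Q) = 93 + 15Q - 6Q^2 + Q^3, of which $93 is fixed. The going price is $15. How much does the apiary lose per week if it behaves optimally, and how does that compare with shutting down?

AVC = 15 - 6Q + Q^2 has its minimum $6 at Q = 3; price $15 clears that bar, so the firm operates.
With MC = 15 - 12Q + 3Q^2, P = MC on the upward-sloping part at Q* = 4.
TR = 15·4 = 60. TC = 93 + 28 = 121. Profit = 60 − 121 = -$61.
Shutting down would mean losing the fixed cost of $93, so operating at a loss of $61 is better by $32.

Profit = -$61 at Q = 4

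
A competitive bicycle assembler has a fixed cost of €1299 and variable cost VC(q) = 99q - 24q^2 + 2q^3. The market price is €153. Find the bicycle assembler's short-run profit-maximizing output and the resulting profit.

Profit = -€327 at q = 9

AVC = 99 - 24q + 2q^2 has its minimum €27 at q = 6; price €153 clears that bar, so the firm operates.
MC = 99 - 48q + 6q^2. Setting P = MC and taking the root on the rising branch gives q* = 9.
TR = 153·9 = 1377. TC = 1299 + 405 = 1704. Profit = 1377 − 1704 = -€327.
That loss of €327 beats the €1299 the firm would lose by shutting down; producing recovers €972 of fixed cost.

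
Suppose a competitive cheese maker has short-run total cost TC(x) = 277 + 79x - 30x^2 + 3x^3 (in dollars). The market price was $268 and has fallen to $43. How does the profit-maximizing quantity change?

MC = 79 - 60x + 9x^2; the shutdown threshold is min AVC = $4 (at x = 5).
At P = $268 ≥ min AVC, set P = MC on the rising branch: x = 9.
At P = $43 ≥ min AVC, set P = MC: x = 6. The firm stays open but cuts output.

Output falls from 9 to 6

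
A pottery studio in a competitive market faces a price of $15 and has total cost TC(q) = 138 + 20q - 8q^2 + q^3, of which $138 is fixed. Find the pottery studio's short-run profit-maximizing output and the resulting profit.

AVC = 20 - 8q + q^2 has its minimum $4 at q = 4; price $15 clears that bar, so the firm operates.
With MC = 20 - 16q + 3q^2, P = MC on the upward-sloping part at q* = 5.
TR = 15·5 = 75. TC = 138 + 25 = 163. Profit = 75 − 163 = -$88.
That loss of $88 beats the $138 the firm would lose by shutting down; producing recovers $50 of fixed cost.

Profit = -$88 at q = 5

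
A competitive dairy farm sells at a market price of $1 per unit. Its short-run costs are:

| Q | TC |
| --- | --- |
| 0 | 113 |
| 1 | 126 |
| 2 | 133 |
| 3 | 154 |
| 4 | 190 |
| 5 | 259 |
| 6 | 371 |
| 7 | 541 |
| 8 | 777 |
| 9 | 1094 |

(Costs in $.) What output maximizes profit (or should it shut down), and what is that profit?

Tabulate TR − TC: Q=0: -113; Q=1: -125; Q=2: -131; Q=3: -151; Q=4: -186; Q=5: -254; Q=6: -365; Q=7: -534; Q=8: -769; Q=9: -1085.
Profit is highest at Q = 0. Equivalently, the lowest AVC in the table is 20/2 ≈ $10 at Q = 2, and P = $1 falls below it — price never covers variable cost, so the firm shuts down and loses only its fixed cost.

Q = 0 (shut down); profit = -$113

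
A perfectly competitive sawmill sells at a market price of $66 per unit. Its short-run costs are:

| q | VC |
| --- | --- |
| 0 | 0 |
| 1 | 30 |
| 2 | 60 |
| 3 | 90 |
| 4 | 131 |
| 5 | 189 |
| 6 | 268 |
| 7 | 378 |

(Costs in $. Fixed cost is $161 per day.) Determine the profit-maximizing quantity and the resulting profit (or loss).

Profit at each row (π = 66q − TC): q=0: -161; q=1: -125; q=2: -89; q=3: -53; q=4: -28; q=5: -20; q=6: -33; q=7: -77.
Profit is maximized at q = 5. AVC there is 189/5 = $37.80 ≤ P, so producing beats shutting down (which would give -$161).

q = 5; profit = -$20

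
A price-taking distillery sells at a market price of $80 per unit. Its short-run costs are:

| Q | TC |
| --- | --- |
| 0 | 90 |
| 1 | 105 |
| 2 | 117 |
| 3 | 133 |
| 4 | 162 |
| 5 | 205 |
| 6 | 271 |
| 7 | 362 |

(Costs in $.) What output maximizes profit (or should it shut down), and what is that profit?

Q = 6; profit = $209

Compute π = P·Q − TC at each output: Q=0: -90; Q=1: -25; Q=2: 43; Q=3: 107; Q=4: 158; Q=5: 195; Q=6: 209; Q=7: 198.
Profit is maximized at Q = 6. AVC there is 181/6 = $30.17 ≤ P, so producing beats shutting down (which would give -$90).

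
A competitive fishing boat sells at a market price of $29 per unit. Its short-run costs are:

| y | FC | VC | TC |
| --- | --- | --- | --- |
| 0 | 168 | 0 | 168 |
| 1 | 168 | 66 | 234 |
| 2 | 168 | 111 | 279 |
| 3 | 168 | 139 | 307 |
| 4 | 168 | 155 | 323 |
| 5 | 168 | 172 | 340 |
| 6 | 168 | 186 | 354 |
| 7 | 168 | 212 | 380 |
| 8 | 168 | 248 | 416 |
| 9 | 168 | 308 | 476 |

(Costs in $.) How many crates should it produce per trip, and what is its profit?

y = 0 (shut down); profit = -$168

Profit at each row (π = 29y − TC): y=0: -168; y=1: -205; y=2: -221; y=3: -220; y=4: -207; y=5: -195; y=6: -180; y=7: -177; y=8: -184; y=9: -215.
Profit is highest at y = 0. Equivalently, the lowest AVC in the table is 212/7 ≈ $30.29 at y = 7, and P = $29 falls below it — price never covers variable cost, so the firm shuts down and loses only its fixed cost.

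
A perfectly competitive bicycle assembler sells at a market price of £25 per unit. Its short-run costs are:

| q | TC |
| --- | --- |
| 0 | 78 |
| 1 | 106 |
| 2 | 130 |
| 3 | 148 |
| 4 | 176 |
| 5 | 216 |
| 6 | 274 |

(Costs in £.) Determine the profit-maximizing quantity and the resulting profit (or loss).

q = 3; profit = -£73

Profit at each row (π = 25q − TC): q=0: -78; q=1: -81; q=2: -80; q=3: -73; q=4: -76; q=5: -91; q=6: -124.
Profit is maximized at q = 3. AVC there is 70/3 = £23.33 ≤ P, so producing beats shutting down (which would give -£78).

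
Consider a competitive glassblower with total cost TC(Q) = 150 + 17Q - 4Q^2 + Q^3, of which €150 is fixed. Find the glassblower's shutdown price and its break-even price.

Shutdown price = min AVC. AVC = 17 - 4Q + Q^2, with vertex at Q = 2 and minimum €13.
ATC = 150/Q + 17 - 4Q + Q^2. Setting dATC/dQ = −150/Q^2 − 4 + 2Q = 0 gives Q = 5 (since 2·5^3 − 4·5^2 = 150).
min ATC = 150/5 + 17 − 4·5 + 5^2 = €52. That is the break-even price.
Between these two prices the firm operates at a loss; above €52 it earns a profit.

Shutdown price = €13; break-even price = €52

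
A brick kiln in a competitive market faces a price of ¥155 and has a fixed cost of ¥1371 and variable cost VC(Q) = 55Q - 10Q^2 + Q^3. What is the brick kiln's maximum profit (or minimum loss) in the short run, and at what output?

AVC = 55 - 10Q + Q^2 has its minimum ¥30 at Q = 5; price ¥155 clears that bar, so the firm operates.
MC = 55 - 20Q + 3Q^2. Setting P = MC and taking the root on the rising branch gives Q* = 10.
TR = 155·10 = 1550. TC = 1371 + 550 = 1921. Profit = 1550 − 1921 = -¥371.
That loss of ¥371 beats the ¥1371 the firm would lose by shutting down; producing recovers ¥1000 of fixed cost.

Profit = -¥371 at Q = 10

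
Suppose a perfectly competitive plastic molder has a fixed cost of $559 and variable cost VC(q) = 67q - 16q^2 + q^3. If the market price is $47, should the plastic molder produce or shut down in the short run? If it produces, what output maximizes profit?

From TC, MC = TC'(q) = 67 - 32q + 3q^2 and AVC = VC/q = 67 - 16q + q^2.
The AVC parabola has its vertex at q = 16/2 = 8, where AVC = 67 - 16·8 + 8^2 = $3.
Because $47 ≥ $3, revenue can cover variable cost; the firm operates.
P = MC gives 20 - 32q + 3q^2 = 0, with roots 2/3 and 10. Take the larger (rising MC): q* = 10.
Check: AVC at q = 10 is $7 ≤ P, so revenue covers variable cost.
Profit = P·q − TC = 47·10 − 629 = -$159, a loss, but smaller than the $559 fixed cost the firm would lose by shutting down.

Produce at q = 10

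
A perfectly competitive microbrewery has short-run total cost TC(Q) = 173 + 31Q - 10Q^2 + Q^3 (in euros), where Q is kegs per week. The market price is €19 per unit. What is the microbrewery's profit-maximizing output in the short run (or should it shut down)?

Variable cost is VC = 31Q - 10Q^2 + Q^3, so AVC = VC/Q = 31 - 10Q + Q^2 and MC = dTC/dQ = 31 - 20Q + 3Q^2.
The AVC parabola has its vertex at Q = 10/2 = 5, where AVC = 31 - 10·5 + 5^2 = €6.
P = €19 exceeds min AVC = €6, so the firm stays open.
P = MC gives 12 - 20Q + 3Q^2 = 0, with roots 2/3 and 6. Take the larger (rising MC): Q* = 6.
Check: AVC at Q = 6 is €7 ≤ P, so revenue covers variable cost.
Profit = P·Q − TC = 19·6 − 215 = -€101, a loss, but smaller than the €173 fixed cost the firm would lose by shutting down.

Produce at Q = 6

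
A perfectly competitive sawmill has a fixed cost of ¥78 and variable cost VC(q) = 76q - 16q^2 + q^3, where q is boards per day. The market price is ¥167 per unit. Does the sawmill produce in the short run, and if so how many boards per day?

Strip out fixed cost: VC = 76q - 16q^2 + q^3. Then AVC = 76 - 16q + q^2 and MC = 76 - 32q + 3q^2.
AVC hits its minimum where MC = AVC, at q = 8, giving min AVC = 76 - 16·8 + 8^2 = ¥12.
Because ¥167 ≥ ¥12, revenue can cover variable cost; the firm operates.
Solving P = MC: -91 - 32q + 3q^2 = 0 ⇒ q = -7/3 or 13. On the upward-sloping branch, q* = 13.
Check: AVC at q = 13 is ¥37 ≤ P, so revenue covers variable cost.
Profit = P·q − TC = 167·13 − 559 = ¥1612.

Produce at q = 13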